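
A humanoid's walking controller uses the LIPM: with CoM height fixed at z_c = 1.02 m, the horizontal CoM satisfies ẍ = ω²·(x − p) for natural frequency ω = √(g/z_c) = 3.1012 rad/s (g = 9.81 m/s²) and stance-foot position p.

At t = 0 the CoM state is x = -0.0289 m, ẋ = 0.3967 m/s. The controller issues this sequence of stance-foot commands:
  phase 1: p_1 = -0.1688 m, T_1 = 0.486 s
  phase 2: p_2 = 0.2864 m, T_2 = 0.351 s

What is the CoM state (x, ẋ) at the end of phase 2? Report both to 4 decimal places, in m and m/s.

x = 1.3295, ẋ = 3.7073

phase 1: p=-0.1688, T=0.486, ωT=1.507183, cosh=2.367765, sinh=2.146232; start (x,ẋ)=(-0.028900, 0.396700) → end (x,ẋ)=(0.436993, 1.870452)
phase 2: p=0.2864, T=0.351, ωT=1.088521, cosh=1.653297, sinh=1.316582; start (x,ẋ)=(0.436993, 1.870452) → end (x,ẋ)=(1.329456, 3.707280)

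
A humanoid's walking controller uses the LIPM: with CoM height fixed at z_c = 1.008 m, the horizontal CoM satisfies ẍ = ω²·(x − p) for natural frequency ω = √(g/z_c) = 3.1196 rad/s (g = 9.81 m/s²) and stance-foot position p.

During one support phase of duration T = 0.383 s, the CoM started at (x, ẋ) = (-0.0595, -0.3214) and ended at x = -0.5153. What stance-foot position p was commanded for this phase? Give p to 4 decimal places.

p = 0.3157

ωT = 3.1196·0.383 = 1.194807; cosh(ωT) = 1.802841, sinh(ωT) = 1.500079
x(T) = p + (x₀−p)·cosh(ωT) + (ẋ₀/ω)·sinh(ωT) ⇒ p·(1 − cosh) = x(T) − x₀·cosh − (ẋ₀/ω)·sinh
numerator   = -0.5153 − (-0.0595)·1.802841 − (-0.3214/3.1196)·1.500079 = -0.253484
denominator = 1 − 1.802841 = -0.802841
p = -0.253484 / -0.802841 = 0.3157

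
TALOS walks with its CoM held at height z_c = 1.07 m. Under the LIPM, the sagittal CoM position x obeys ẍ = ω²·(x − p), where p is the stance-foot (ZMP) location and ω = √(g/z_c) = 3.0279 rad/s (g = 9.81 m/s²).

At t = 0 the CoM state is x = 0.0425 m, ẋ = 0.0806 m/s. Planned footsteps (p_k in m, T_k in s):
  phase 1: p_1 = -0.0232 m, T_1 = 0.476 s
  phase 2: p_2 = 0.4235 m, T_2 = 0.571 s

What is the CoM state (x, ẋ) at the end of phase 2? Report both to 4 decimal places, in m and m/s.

x = 0.2254, ẋ = -0.3649

phase 1: p=-0.0232, T=0.476, ωT=1.441280, cosh=2.231364, sinh=1.994739; start (x,ẋ)=(0.042500, 0.080600) → end (x,ẋ)=(0.176499, 0.576667)
phase 2: p=0.4235, T=0.571, ωT=1.728931, cosh=2.906050, sinh=2.728576; start (x,ẋ)=(0.176499, 0.576667) → end (x,ẋ)=(0.225363, -0.364864)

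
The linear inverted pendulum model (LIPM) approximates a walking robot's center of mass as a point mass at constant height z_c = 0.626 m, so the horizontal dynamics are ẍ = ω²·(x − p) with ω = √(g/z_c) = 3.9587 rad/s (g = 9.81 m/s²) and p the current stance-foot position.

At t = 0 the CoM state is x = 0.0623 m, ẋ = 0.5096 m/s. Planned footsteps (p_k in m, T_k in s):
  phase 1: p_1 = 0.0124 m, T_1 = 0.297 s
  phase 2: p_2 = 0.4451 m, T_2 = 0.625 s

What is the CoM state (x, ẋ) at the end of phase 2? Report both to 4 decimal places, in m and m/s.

x = 1.2934, ẋ = 3.5106

phase 1: p=0.0124, T=0.297, ωT=1.175734, cosh=1.774556, sinh=1.465964; start (x,ẋ)=(0.062300, 0.509600) → end (x,ẋ)=(0.289663, 1.193899)
phase 2: p=0.4451, T=0.625, ωT=2.474187, cosh=5.978144, sinh=5.893913; start (x,ẋ)=(0.289663, 1.193899) → end (x,ẋ)=(1.293410, 3.510600)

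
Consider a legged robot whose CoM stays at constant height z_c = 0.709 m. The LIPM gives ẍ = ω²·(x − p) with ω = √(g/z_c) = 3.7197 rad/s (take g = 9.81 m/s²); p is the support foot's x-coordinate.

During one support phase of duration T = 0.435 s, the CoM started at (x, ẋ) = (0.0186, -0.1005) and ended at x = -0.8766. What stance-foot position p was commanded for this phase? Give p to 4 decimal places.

p = 0.5305

ωT = 3.7197·0.435 = 1.618070; cosh(ωT) = 2.620813, sinh(ωT) = 2.422532
x(T) = p + (x₀−p)·cosh(ωT) + (ẋ₀/ω)·sinh(ωT) ⇒ p·(1 − cosh) = x(T) − x₀·cosh − (ẋ₀/ω)·sinh
numerator   = -0.8766 − (0.0186)·2.620813 − (-0.1005/3.7197)·2.422532 = -0.859894
denominator = 1 − 2.620813 = -1.620813
p = -0.859894 / -1.620813 = 0.5305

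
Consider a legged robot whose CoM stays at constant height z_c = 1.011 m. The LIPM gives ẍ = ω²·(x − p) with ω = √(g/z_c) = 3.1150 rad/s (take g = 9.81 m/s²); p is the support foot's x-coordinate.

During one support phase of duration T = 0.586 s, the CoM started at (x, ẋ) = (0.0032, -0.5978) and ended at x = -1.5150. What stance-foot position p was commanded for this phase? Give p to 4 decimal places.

p = 0.4330

ωT = 3.1150·0.586 = 1.825390; cosh(ωT) = 3.183185, sinh(ωT) = 3.022030
x(T) = p + (x₀−p)·cosh(ωT) + (ẋ₀/ω)·sinh(ωT) ⇒ p·(1 − cosh) = x(T) − x₀·cosh − (ẋ₀/ω)·sinh
numerator   = -1.5150 − (0.0032)·3.183185 − (-0.5978/3.1150)·3.022030 = -0.945228
denominator = 1 − 3.183185 = -2.183185
p = -0.945228 / -2.183185 = 0.4330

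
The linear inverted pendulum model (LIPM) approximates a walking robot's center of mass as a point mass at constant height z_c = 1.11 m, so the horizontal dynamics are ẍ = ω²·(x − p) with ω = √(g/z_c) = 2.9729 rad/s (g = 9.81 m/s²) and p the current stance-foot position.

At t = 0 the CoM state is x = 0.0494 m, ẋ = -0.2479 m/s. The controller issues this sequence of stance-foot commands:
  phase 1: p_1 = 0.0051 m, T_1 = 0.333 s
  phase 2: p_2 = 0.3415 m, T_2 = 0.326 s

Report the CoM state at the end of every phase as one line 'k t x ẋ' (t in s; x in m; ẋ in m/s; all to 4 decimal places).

1 0.3330 -0.0238 -0.2269
2 0.6590 -0.2953 -1.5671

phase 1: p=0.0051, T=0.333, ωT=0.989976, cosh=1.531377, sinh=1.159792; start (x,ẋ)=(0.049400, -0.247900) → end (x,ẋ)=(-0.023771, -0.226885)
phase 2: p=0.3415, T=0.326, ωT=0.969165, cosh=1.507572, sinh=1.128172; start (x,ẋ)=(-0.023771, -0.226885) → end (x,ẋ)=(-0.295272, -1.567143)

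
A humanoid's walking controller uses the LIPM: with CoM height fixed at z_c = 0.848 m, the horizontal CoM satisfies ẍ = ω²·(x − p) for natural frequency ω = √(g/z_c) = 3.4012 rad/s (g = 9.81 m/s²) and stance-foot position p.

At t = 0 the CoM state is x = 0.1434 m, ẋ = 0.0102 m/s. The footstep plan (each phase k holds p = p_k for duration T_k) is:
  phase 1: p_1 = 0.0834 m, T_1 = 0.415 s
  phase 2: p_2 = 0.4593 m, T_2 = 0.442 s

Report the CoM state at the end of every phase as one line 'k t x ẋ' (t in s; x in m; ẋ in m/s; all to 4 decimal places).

1 0.4150 0.2196 0.4159
2 0.8570 0.1549 -0.7614

phase 1: p=0.0834, T=0.415, ωT=1.411498, cosh=2.172937, sinh=1.929159; start (x,ẋ)=(0.143400, 0.010200) → end (x,ẋ)=(0.219562, 0.415851)
phase 2: p=0.4593, T=0.442, ωT=1.503330, cosh=2.359514, sinh=2.137126; start (x,ẋ)=(0.219562, 0.415851) → end (x,ẋ)=(0.154932, -0.761401)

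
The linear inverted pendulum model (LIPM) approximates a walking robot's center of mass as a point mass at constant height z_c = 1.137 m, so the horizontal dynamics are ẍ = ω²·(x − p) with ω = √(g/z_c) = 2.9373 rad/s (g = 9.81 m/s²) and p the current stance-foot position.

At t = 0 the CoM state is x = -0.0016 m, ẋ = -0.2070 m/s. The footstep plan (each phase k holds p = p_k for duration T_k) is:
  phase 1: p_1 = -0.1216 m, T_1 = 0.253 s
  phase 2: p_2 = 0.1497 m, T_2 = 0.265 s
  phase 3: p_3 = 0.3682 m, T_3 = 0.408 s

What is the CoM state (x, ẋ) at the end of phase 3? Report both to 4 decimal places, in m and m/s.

phase 1: p=-0.1216, T=0.253, ωT=0.743137, cosh=1.289070, sinh=0.813450; start (x,ẋ)=(-0.001600, -0.207000) → end (x,ẋ)=(-0.024238, 0.019884)
phase 2: p=0.1497, T=0.265, ωT=0.778385, cosh=1.318549, sinh=0.859402; start (x,ẋ)=(-0.024238, 0.019884) → end (x,ẋ)=(-0.073828, -0.412856)
phase 3: p=0.3682, T=0.408, ωT=1.198418, cosh=1.808270, sinh=1.506600; start (x,ẋ)=(-0.073828, -0.412856) → end (x,ẋ)=(-0.642868, -2.702677)

x = -0.6429, ẋ = -2.7027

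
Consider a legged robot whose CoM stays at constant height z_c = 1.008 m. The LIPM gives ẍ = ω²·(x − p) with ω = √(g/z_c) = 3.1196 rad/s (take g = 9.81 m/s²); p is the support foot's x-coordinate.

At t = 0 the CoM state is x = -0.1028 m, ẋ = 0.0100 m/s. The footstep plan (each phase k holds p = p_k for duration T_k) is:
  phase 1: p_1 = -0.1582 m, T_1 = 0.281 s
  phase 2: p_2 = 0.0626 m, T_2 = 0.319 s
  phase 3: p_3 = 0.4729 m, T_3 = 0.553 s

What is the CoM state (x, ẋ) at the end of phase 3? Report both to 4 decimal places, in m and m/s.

x = -1.3291, ẋ = -5.3525

phase 1: p=-0.1582, T=0.281, ωT=0.876608, cosh=1.409464, sinh=0.993271; start (x,ẋ)=(-0.102800, 0.010000) → end (x,ẋ)=(-0.076932, 0.185758)
phase 2: p=0.0626, T=0.319, ωT=0.995152, cosh=1.537402, sinh=1.167735; start (x,ẋ)=(-0.076932, 0.185758) → end (x,ẋ)=(-0.082383, -0.222711)
phase 3: p=0.4729, T=0.553, ωT=1.725139, cosh=2.895724, sinh=2.717576; start (x,ẋ)=(-0.082383, -0.222711) → end (x,ẋ)=(-1.329058, -5.352463)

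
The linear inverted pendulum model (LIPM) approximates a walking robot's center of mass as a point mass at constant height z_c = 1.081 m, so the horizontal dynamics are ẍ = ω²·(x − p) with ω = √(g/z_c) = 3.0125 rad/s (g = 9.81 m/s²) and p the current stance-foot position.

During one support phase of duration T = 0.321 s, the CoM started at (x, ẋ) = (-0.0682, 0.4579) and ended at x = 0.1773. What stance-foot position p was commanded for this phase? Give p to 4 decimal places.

ωT = 3.0125·0.321 = 0.967013; cosh(ωT) = 1.505146, sinh(ωT) = 1.124929
x(T) = p + (x₀−p)·cosh(ωT) + (ẋ₀/ω)·sinh(ωT) ⇒ p·(1 − cosh) = x(T) − x₀·cosh − (ẋ₀/ω)·sinh
numerator   = 0.1773 − (-0.0682)·1.505146 − (0.4579/3.0125)·1.124929 = 0.108962
denominator = 1 − 1.505146 = -0.505146
p = 0.108962 / -0.505146 = -0.2157

p = -0.2157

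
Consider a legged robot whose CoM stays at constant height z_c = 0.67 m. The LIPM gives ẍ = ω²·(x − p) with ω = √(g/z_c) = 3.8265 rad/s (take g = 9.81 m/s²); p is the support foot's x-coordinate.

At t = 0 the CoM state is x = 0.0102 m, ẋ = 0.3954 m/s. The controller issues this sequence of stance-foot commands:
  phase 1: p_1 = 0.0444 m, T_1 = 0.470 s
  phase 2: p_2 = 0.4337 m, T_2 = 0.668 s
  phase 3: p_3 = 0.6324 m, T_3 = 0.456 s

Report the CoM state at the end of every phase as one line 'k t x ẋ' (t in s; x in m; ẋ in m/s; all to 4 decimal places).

phase 1: p=0.0444, T=0.470, ωT=1.798455, cosh=3.102931, sinh=2.937377; start (x,ẋ)=(0.010200, 0.395400) → end (x,ẋ)=(0.241805, 0.842495)
phase 2: p=0.4337, T=0.668, ωT=2.556102, cosh=6.481549, sinh=6.403942; start (x,ẋ)=(0.241805, 0.842495) → end (x,ẋ)=(0.599903, 0.758345)
phase 3: p=0.6324, T=0.456, ωT=1.744884, cosh=2.949951, sinh=2.775286; start (x,ẋ)=(0.599903, 0.758345) → end (x,ẋ)=(1.086548, 1.891974)

1 0.4700 0.2418 0.8425
2 1.1380 0.5999 0.7583
3 1.5940 1.0865 1.8920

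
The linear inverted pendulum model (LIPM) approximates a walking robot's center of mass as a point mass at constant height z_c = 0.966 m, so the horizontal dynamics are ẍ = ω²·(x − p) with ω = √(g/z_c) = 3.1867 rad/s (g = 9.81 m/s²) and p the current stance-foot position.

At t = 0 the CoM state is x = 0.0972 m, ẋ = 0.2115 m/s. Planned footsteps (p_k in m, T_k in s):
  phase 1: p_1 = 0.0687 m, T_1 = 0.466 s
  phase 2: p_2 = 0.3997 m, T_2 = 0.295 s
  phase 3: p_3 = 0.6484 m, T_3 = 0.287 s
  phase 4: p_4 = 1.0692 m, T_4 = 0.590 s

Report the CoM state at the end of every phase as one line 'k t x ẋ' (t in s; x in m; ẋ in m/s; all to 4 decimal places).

1 0.4660 0.2738 0.6810
2 0.7610 0.4458 0.5697
3 1.0480 0.5423 0.1488
4 1.6380 -0.5483 -4.8755

phase 1: p=0.0687, T=0.466, ωT=1.485002, cosh=2.320738, sinh=2.094237; start (x,ẋ)=(0.097200, 0.211500) → end (x,ẋ)=(0.273835, 0.681037)
phase 2: p=0.3997, T=0.295, ωT=0.940076, cosh=1.475388, sinh=1.084790; start (x,ẋ)=(0.273835, 0.681037) → end (x,ẋ)=(0.445833, 0.569690)
phase 3: p=0.6484, T=0.287, ωT=0.914583, cosh=1.448209, sinh=1.047525; start (x,ẋ)=(0.445833, 0.569690) → end (x,ẋ)=(0.542307, 0.148830)
phase 4: p=1.0692, T=0.590, ωT=1.880153, cosh=3.353537, sinh=3.200970; start (x,ẋ)=(0.542307, 0.148830) → end (x,ẋ)=(-0.548258, -4.875480)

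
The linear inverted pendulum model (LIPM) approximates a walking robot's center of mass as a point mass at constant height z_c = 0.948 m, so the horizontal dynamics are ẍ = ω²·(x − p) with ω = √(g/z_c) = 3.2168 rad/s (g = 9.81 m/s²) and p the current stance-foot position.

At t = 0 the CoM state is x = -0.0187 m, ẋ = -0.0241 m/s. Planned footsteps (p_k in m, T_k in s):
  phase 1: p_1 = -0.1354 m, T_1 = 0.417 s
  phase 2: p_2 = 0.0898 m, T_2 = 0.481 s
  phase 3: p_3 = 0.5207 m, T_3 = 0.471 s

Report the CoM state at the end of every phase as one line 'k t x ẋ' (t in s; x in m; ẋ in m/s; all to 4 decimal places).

1 0.4170 0.0897 0.6195
2 0.8980 0.5214 1.5204
3 1.3690 1.5458 3.6312

phase 1: p=-0.1354, T=0.417, ωT=1.341406, cosh=2.042947, sinh=1.781469; start (x,ẋ)=(-0.018700, -0.024100) → end (x,ẋ)=(0.089665, 0.619529)
phase 2: p=0.0898, T=0.481, ωT=1.547281, cosh=2.455751, sinh=2.242925; start (x,ẋ)=(0.089665, 0.619529) → end (x,ẋ)=(0.521438, 1.520438)
phase 3: p=0.5207, T=0.471, ωT=1.515113, cosh=2.384859, sinh=2.165075; start (x,ẋ)=(0.521438, 1.520438) → end (x,ẋ)=(1.545795, 3.631170)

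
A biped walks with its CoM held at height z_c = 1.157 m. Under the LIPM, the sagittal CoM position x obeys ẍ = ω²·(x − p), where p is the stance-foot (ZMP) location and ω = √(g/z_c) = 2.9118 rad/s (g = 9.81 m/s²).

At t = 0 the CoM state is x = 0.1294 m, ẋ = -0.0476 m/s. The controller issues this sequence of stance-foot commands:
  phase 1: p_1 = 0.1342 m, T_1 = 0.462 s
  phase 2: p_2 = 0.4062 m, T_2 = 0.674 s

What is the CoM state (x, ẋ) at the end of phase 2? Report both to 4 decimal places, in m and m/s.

phase 1: p=0.1342, T=0.462, ωT=1.345252, cosh=2.049813, sinh=1.789339; start (x,ẋ)=(0.129400, -0.047600) → end (x,ẋ)=(0.095110, -0.122580)
phase 2: p=0.4062, T=0.674, ωT=1.962553, cosh=3.628988, sinh=3.488488; start (x,ẋ)=(0.095110, -0.122580) → end (x,ẋ)=(-0.869599, -3.604825)

x = -0.8696, ẋ = -3.6048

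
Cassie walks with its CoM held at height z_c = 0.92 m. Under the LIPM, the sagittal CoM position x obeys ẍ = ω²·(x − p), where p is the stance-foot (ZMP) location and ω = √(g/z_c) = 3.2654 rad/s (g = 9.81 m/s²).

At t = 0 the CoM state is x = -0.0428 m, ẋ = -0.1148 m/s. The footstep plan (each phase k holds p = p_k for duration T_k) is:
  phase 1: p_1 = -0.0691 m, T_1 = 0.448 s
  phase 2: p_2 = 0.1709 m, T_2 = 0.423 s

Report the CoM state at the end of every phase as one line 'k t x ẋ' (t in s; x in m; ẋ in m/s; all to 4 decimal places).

phase 1: p=-0.0691, T=0.448, ωT=1.462899, cosh=2.275013, sinh=2.043449; start (x,ẋ)=(-0.042800, -0.114800) → end (x,ẋ)=(-0.081108, -0.085680)
phase 2: p=0.1709, T=0.423, ωT=1.381264, cosh=2.115595, sinh=1.864335; start (x,ẋ)=(-0.081108, -0.085680) → end (x,ẋ)=(-0.411164, -1.715436)

1 0.4480 -0.0811 -0.0857
2 0.8710 -0.4112 -1.7154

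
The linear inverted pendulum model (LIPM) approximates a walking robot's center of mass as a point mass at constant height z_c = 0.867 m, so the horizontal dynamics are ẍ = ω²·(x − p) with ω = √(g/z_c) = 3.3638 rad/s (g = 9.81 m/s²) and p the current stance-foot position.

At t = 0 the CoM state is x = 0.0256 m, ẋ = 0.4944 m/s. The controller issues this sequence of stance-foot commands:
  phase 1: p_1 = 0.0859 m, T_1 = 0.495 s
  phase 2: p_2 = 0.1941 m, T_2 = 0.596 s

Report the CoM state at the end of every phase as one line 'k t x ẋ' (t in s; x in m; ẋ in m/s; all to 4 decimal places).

1 0.4950 0.2954 0.8366
2 1.0910 1.4834 4.4039

phase 1: p=0.0859, T=0.495, ωT=1.665081, cosh=2.737638, sinh=2.548463; start (x,ẋ)=(0.025600, 0.494400) → end (x,ẋ)=(0.295385, 0.836565)
phase 2: p=0.1941, T=0.596, ωT=2.004825, cosh=3.779738, sinh=3.645055; start (x,ẋ)=(0.295385, 0.836565) → end (x,ẋ)=(1.483443, 4.403877)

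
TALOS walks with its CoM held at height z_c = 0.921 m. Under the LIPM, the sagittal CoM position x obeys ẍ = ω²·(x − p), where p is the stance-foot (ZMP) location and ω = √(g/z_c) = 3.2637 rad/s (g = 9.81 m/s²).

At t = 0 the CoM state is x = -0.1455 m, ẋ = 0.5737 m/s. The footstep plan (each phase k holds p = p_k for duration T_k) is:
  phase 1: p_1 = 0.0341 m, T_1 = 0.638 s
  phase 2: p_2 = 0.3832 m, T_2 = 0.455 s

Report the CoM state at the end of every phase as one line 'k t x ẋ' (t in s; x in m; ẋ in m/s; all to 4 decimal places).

1 0.6380 -0.0034 0.0223
2 1.0930 -0.4996 -2.5903

phase 1: p=0.0341, T=0.638, ωT=2.082241, cosh=4.073537, sinh=3.948887; start (x,ẋ)=(-0.145500, 0.573700) → end (x,ẋ)=(-0.003364, 0.022307)
phase 2: p=0.3832, T=0.455, ωT=1.484984, cosh=2.320699, sinh=2.094193; start (x,ẋ)=(-0.003364, 0.022307) → end (x,ẋ)=(-0.499585, -2.590326)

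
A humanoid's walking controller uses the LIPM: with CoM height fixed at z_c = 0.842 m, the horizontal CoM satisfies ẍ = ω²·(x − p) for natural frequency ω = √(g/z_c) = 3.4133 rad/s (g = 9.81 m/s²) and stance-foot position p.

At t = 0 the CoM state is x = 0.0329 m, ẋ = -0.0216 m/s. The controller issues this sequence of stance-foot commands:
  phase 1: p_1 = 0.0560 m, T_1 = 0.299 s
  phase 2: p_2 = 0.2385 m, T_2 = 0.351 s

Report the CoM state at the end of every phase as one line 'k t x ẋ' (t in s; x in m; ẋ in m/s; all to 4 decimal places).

1 0.2990 0.0121 -0.1290
2 0.6500 -0.2276 -1.3968

phase 1: p=0.0560, T=0.299, ωT=1.020577, cosh=1.567591, sinh=1.207204; start (x,ẋ)=(0.032900, -0.021600) → end (x,ẋ)=(0.012149, -0.129045)
phase 2: p=0.2385, T=0.351, ωT=1.198068, cosh=1.807743, sinh=1.505967; start (x,ẋ)=(0.012149, -0.129045) → end (x,ẋ)=(-0.227619, -1.396794)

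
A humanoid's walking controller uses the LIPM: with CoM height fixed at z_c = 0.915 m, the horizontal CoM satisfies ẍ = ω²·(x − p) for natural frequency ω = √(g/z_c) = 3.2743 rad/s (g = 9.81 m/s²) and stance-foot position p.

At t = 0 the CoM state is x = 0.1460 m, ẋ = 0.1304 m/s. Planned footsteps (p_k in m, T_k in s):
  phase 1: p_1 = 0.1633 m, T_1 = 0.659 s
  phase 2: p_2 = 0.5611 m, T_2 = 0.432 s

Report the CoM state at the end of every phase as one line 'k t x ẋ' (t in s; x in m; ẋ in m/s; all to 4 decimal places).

1 0.6590 0.2574 0.3299
2 1.0910 0.0945 -1.2059

phase 1: p=0.1633, T=0.659, ωT=2.157764, cosh=4.383676, sinh=4.268092; start (x,ẋ)=(0.146000, 0.130400) → end (x,ẋ)=(0.257440, 0.329864)
phase 2: p=0.5611, T=0.432, ωT=1.414498, cosh=2.178733, sinh=1.935686; start (x,ẋ)=(0.257440, 0.329864) → end (x,ẋ)=(0.094514, -1.205914)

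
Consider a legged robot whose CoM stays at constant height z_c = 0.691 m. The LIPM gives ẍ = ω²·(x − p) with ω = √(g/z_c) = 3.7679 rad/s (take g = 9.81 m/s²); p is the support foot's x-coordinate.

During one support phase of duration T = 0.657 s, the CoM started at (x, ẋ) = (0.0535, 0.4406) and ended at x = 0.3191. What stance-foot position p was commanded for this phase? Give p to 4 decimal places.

ωT = 3.7679·0.657 = 2.475510; cosh(ωT) = 5.985946, sinh(ωT) = 5.901826
x(T) = p + (x₀−p)·cosh(ωT) + (ẋ₀/ω)·sinh(ωT) ⇒ p·(1 − cosh) = x(T) − x₀·cosh − (ẋ₀/ω)·sinh
numerator   = 0.3191 − (0.0535)·5.985946 − (0.4406/3.7679)·5.901826 = -0.691279
denominator = 1 − 5.985946 = -4.985946
p = -0.691279 / -4.985946 = 0.1386

p = 0.1386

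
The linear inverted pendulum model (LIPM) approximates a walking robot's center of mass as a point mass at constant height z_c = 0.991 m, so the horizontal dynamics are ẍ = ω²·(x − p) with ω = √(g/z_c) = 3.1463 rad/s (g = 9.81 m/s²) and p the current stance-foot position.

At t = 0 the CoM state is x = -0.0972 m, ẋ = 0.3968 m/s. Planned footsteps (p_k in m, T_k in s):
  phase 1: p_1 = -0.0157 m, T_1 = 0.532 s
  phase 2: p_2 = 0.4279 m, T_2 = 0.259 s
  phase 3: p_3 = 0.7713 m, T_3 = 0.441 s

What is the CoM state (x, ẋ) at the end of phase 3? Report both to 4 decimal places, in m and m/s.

phase 1: p=-0.0157, T=0.532, ωT=1.673832, cosh=2.760044, sinh=2.572517; start (x,ẋ)=(-0.097200, 0.396800) → end (x,ẋ)=(0.083793, 0.435532)
phase 2: p=0.4279, T=0.259, ωT=0.814892, cosh=1.350809, sinh=0.908122; start (x,ẋ)=(0.083793, 0.435532) → end (x,ẋ)=(0.088785, -0.394870)
phase 3: p=0.7713, T=0.441, ωT=1.387518, cosh=2.127296, sinh=1.877602; start (x,ẋ)=(0.088785, -0.394870) → end (x,ẋ)=(-0.916256, -4.871962)

x = -0.9163, ẋ = -4.8720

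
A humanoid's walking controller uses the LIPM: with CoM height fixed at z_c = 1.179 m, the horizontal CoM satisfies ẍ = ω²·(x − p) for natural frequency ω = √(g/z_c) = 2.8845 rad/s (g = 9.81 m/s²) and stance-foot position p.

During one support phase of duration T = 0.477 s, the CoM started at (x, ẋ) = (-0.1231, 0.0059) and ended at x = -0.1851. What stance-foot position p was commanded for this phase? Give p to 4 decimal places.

ωT = 2.8845·0.477 = 1.375906; cosh(ωT) = 2.105637, sinh(ωT) = 1.853027
x(T) = p + (x₀−p)·cosh(ωT) + (ẋ₀/ω)·sinh(ωT) ⇒ p·(1 − cosh) = x(T) − x₀·cosh − (ẋ₀/ω)·sinh
numerator   = -0.1851 − (-0.1231)·2.105637 − (0.0059/2.8845)·1.853027 = 0.070314
denominator = 1 − 2.105637 = -1.105637
p = 0.070314 / -1.105637 = -0.0636

p = -0.0636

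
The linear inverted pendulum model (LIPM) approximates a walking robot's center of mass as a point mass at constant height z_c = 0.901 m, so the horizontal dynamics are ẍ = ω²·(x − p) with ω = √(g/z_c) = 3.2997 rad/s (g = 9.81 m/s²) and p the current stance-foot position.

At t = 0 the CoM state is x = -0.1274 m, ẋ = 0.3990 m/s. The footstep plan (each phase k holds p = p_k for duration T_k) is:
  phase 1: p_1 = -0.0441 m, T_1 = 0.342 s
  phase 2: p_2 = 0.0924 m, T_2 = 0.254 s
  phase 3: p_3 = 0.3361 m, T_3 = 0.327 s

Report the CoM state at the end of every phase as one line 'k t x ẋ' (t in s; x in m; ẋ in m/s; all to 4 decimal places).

phase 1: p=-0.0441, T=0.342, ωT=1.128497, cosh=1.707264, sinh=1.383745; start (x,ẋ)=(-0.127400, 0.399000) → end (x,ẋ)=(-0.018993, 0.300855)
phase 2: p=0.0924, T=0.254, ωT=0.838124, cosh=1.372273, sinh=0.939752; start (x,ẋ)=(-0.018993, 0.300855) → end (x,ẋ)=(0.025222, 0.067438)
phase 3: p=0.3361, T=0.327, ωT=1.079002, cosh=1.640838, sinh=1.300904; start (x,ẋ)=(0.025222, 0.067438) → end (x,ẋ)=(-0.147412, -1.223815)

1 0.3420 -0.0190 0.3009
2 0.5960 0.0252 0.0674
3 0.9230 -0.1474 -1.2238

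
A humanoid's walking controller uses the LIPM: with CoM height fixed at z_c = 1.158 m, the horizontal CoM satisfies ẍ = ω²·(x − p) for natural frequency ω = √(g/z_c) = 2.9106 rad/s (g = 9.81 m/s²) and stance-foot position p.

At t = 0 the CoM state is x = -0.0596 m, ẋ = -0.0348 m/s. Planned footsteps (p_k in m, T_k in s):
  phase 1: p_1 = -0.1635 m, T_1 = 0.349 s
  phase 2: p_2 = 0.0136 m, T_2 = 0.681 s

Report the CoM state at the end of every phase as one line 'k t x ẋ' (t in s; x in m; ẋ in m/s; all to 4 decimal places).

1 0.3490 -0.0156 0.3085
2 1.0300 0.2830 0.8384

phase 1: p=-0.1635, T=0.349, ωT=1.015799, cosh=1.561841, sinh=1.199729; start (x,ẋ)=(-0.059600, -0.034800) → end (x,ẋ)=(-0.015569, 0.308459)
phase 2: p=0.0136, T=0.681, ωT=1.982119, cosh=3.697940, sinh=3.560163; start (x,ẋ)=(-0.015569, 0.308459) → end (x,ẋ)=(0.283034, 0.838410)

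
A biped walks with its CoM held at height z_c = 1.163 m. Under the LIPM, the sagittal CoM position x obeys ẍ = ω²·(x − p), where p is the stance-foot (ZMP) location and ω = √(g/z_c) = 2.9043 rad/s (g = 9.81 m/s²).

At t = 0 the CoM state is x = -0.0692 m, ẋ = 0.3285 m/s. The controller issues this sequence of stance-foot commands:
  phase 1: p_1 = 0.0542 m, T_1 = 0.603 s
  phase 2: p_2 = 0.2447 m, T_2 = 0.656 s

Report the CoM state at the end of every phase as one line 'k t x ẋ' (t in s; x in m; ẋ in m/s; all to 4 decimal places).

phase 1: p=0.0542, T=0.603, ωT=1.751293, cosh=2.967799, sinh=2.794249; start (x,ẋ)=(-0.069200, 0.328500) → end (x,ẋ)=(0.004026, -0.026511)
phase 2: p=0.2447, T=0.656, ωT=1.905221, cosh=3.434841, sinh=3.286051; start (x,ẋ)=(0.004026, -0.026511) → end (x,ẋ)=(-0.611972, -2.387975)

1 0.6030 0.0040 -0.0265
2 1.2590 -0.6120 -2.3880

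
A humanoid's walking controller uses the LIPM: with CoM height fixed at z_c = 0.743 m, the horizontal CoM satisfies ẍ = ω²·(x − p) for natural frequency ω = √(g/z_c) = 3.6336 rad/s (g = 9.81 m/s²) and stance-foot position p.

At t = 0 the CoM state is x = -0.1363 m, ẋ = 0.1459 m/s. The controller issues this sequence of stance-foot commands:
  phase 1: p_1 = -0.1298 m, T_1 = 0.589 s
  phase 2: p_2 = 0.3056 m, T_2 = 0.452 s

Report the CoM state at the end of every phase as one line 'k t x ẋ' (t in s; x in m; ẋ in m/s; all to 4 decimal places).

1 0.5890 0.0105 0.5297
2 1.0410 -0.1228 -1.2468

phase 1: p=-0.1298, T=0.589, ωT=2.140190, cosh=4.309344, sinh=4.191712; start (x,ẋ)=(-0.136300, 0.145900) → end (x,ẋ)=(0.010499, 0.529732)
phase 2: p=0.3056, T=0.452, ωT=1.642387, cosh=2.680504, sinh=2.486987; start (x,ẋ)=(0.010499, 0.529732) → end (x,ẋ)=(-0.122849, -1.246794)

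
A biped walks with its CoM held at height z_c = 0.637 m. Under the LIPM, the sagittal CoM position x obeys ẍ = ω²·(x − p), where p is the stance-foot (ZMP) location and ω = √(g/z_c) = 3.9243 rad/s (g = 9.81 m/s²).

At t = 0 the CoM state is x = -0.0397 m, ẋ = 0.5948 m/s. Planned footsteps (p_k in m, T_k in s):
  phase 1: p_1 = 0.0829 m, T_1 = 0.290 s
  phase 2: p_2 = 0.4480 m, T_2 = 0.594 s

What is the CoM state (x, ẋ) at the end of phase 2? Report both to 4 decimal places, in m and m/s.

x = -0.9871, ẋ = -5.4592

phase 1: p=0.0829, T=0.290, ωT=1.138047, cosh=1.720556, sinh=1.400112; start (x,ẋ)=(-0.039700, 0.594800) → end (x,ẋ)=(0.084173, 0.349766)
phase 2: p=0.4480, T=0.594, ωT=2.331034, cosh=5.192886, sinh=5.095691; start (x,ẋ)=(0.084173, 0.349766) → end (x,ẋ)=(-0.987144, -5.459168)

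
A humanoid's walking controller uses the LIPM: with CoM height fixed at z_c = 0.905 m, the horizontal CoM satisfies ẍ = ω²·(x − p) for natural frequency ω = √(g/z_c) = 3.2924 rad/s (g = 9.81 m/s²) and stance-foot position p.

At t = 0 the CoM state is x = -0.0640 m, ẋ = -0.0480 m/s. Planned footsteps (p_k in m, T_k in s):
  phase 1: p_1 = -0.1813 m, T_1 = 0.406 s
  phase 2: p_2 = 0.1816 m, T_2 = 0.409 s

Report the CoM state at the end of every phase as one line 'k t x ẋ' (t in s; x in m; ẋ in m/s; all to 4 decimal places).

1 0.4060 0.0315 0.5866
2 0.8150 0.1929 0.3185

phase 1: p=-0.1813, T=0.406, ωT=1.336714, cosh=2.034612, sinh=1.771904; start (x,ẋ)=(-0.064000, -0.048000) → end (x,ẋ)=(0.031527, 0.586645)
phase 2: p=0.1816, T=0.409, ωT=1.346592, cosh=2.052213, sinh=1.792087; start (x,ẋ)=(0.031527, 0.586645) → end (x,ẋ)=(0.192936, 0.318452)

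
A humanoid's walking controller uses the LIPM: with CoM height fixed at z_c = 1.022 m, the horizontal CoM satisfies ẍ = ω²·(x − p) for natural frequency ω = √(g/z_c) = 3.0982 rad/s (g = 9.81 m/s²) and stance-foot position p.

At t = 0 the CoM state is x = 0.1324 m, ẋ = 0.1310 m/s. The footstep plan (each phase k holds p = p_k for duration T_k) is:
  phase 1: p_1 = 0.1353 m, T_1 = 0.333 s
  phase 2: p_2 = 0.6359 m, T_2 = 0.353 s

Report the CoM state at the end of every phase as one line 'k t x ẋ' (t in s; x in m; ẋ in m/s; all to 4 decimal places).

1 0.3330 0.1825 0.1961
2 0.6860 -0.0329 -1.5358

phase 1: p=0.1353, T=0.333, ωT=1.031701, cosh=1.581117, sinh=1.224717; start (x,ẋ)=(0.132400, 0.131000) → end (x,ẋ)=(0.182499, 0.196123)
phase 2: p=0.6359, T=0.353, ωT=1.093665, cosh=1.660090, sinh=1.325103; start (x,ẋ)=(0.182499, 0.196123) → end (x,ẋ)=(-0.032905, -1.535828)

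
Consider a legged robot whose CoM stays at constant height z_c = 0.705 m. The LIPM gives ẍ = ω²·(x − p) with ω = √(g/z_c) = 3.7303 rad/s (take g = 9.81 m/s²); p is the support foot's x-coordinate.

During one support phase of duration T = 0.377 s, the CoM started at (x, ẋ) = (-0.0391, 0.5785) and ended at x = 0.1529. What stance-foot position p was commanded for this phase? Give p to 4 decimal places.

ωT = 3.7303·0.377 = 1.406323; cosh(ωT) = 2.162983, sinh(ωT) = 1.917940
x(T) = p + (x₀−p)·cosh(ωT) + (ẋ₀/ω)·sinh(ωT) ⇒ p·(1 − cosh) = x(T) − x₀·cosh − (ẋ₀/ω)·sinh
numerator   = 0.1529 − (-0.0391)·2.162983 − (0.5785/3.7303)·1.917940 = -0.059964
denominator = 1 − 2.162983 = -1.162983
p = -0.059964 / -1.162983 = 0.0516

p = 0.0516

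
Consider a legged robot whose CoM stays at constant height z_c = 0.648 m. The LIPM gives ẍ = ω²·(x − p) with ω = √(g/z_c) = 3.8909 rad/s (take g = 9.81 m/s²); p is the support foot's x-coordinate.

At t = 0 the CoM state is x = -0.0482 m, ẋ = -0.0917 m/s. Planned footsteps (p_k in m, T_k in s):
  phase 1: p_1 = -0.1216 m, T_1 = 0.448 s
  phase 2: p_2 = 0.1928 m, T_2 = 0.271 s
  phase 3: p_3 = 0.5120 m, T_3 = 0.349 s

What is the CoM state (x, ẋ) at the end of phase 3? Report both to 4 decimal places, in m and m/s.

phase 1: p=-0.1216, T=0.448, ωT=1.743123, cosh=2.945069, sinh=2.770096; start (x,ẋ)=(-0.048200, -0.091700) → end (x,ẋ)=(0.029283, 0.521055)
phase 2: p=0.1928, T=0.271, ωT=1.054434, cosh=1.609370, sinh=1.260980; start (x,ẋ)=(0.029283, 0.521055) → end (x,ẋ)=(0.098506, 0.036298)
phase 3: p=0.5120, T=0.349, ωT=1.357924, cosh=2.072654, sinh=1.815460; start (x,ẋ)=(0.098506, 0.036298) → end (x,ẋ)=(-0.328093, -2.845592)

x = -0.3281, ẋ = -2.8456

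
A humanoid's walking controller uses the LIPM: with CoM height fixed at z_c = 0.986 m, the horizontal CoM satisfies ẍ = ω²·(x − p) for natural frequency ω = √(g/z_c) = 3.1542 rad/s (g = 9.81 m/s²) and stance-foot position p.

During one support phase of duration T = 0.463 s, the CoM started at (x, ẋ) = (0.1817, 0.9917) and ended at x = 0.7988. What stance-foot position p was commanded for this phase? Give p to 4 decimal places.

p = 0.2003

ωT = 3.1542·0.463 = 1.460395; cosh(ωT) = 2.269902, sinh(ωT) = 2.037757
x(T) = p + (x₀−p)·cosh(ωT) + (ẋ₀/ω)·sinh(ωT) ⇒ p·(1 − cosh) = x(T) − x₀·cosh − (ẋ₀/ω)·sinh
numerator   = 0.7988 − (0.1817)·2.269902 − (0.9917/3.1542)·2.037757 = -0.254325
denominator = 1 − 2.269902 = -1.269902
p = -0.254325 / -1.269902 = 0.2003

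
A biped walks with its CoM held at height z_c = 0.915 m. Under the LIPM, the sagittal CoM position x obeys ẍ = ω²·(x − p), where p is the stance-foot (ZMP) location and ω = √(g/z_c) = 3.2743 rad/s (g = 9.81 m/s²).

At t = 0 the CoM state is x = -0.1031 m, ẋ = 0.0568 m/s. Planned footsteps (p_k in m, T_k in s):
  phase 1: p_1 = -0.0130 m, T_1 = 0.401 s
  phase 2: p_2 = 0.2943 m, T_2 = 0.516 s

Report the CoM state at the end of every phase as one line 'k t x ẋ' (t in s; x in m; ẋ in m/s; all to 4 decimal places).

1 0.4010 -0.1627 -0.3954
2 0.9170 -1.3015 -5.0221

phase 1: p=-0.0130, T=0.401, ωT=1.312994, cosh=1.993151, sinh=1.724137; start (x,ẋ)=(-0.103100, 0.056800) → end (x,ẋ)=(-0.162674, -0.395434)
phase 2: p=0.2943, T=0.516, ωT=1.689539, cosh=2.800793, sinh=2.616189; start (x,ẋ)=(-0.162674, -0.395434) → end (x,ẋ)=(-1.301544, -5.022053)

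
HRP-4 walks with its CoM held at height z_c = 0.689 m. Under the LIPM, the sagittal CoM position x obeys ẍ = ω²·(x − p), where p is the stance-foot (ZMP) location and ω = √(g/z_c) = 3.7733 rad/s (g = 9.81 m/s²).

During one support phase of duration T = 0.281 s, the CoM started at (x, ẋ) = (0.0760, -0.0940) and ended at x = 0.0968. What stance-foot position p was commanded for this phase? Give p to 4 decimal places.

p = -0.0090

ωT = 3.7733·0.281 = 1.060297; cosh(ωT) = 1.616791, sinh(ωT) = 1.270438
x(T) = p + (x₀−p)·cosh(ωT) + (ẋ₀/ω)·sinh(ωT) ⇒ p·(1 − cosh) = x(T) − x₀·cosh − (ẋ₀/ω)·sinh
numerator   = 0.0968 − (0.0760)·1.616791 − (-0.0940/3.7733)·1.270438 = 0.005573
denominator = 1 − 1.616791 = -0.616791
p = 0.005573 / -0.616791 = -0.0090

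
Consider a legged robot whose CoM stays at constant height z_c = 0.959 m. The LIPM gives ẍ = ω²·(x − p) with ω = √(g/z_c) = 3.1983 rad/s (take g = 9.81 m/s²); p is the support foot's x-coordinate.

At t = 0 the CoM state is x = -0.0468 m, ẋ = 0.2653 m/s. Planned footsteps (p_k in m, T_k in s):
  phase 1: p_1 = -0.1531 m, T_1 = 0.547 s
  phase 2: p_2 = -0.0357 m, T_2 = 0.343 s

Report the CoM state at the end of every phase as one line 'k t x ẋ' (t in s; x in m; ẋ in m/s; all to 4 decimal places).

phase 1: p=-0.1531, T=0.547, ωT=1.749470, cosh=2.962710, sinh=2.788844; start (x,ẋ)=(-0.046800, 0.265300) → end (x,ẋ)=(0.393172, 1.734156)
phase 2: p=-0.0357, T=0.343, ωT=1.097017, cosh=1.664542, sinh=1.330676; start (x,ẋ)=(0.393172, 1.734156) → end (x,ẋ)=(1.399683, 4.711810)

1 0.5470 0.3932 1.7342
2 0.8900 1.3997 4.7118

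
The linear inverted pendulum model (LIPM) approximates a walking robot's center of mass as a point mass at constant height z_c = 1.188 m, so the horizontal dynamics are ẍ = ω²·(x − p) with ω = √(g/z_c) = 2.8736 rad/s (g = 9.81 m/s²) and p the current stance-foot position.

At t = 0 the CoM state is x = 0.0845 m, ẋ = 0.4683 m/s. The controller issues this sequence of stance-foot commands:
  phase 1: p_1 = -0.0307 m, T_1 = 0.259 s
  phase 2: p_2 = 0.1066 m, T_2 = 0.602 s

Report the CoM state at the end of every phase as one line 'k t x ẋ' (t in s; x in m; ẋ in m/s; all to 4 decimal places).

1 0.2590 0.2507 0.8739
2 0.8610 1.3564 3.6729

phase 1: p=-0.0307, T=0.259, ωT=0.744262, cosh=1.289986, sinh=0.814902; start (x,ẋ)=(0.084500, 0.468300) → end (x,ẋ)=(0.250708, 0.873865)
phase 2: p=0.1066, T=0.602, ωT=1.729907, cosh=2.908716, sinh=2.731415; start (x,ẋ)=(0.250708, 0.873865) → end (x,ẋ)=(1.356395, 3.672927)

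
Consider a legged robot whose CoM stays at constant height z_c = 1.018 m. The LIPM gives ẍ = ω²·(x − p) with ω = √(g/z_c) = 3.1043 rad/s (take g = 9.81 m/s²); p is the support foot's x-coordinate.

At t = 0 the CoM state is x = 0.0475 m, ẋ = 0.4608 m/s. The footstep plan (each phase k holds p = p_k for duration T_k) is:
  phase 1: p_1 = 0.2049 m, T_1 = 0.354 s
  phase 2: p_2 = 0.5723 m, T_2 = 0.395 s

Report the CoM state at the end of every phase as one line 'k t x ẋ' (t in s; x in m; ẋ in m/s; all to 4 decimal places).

phase 1: p=0.2049, T=0.354, ωT=1.098922, cosh=1.667080, sinh=1.333850; start (x,ẋ)=(0.047500, 0.460800) → end (x,ẋ)=(0.140497, 0.116449)
phase 2: p=0.5723, T=0.395, ωT=1.226198, cosh=1.850827, sinh=1.557421; start (x,ẋ)=(0.140497, 0.116449) → end (x,ẋ)=(-0.168470, -1.872111)

1 0.3540 0.1405 0.1164
2 0.7490 -0.1685 -1.8721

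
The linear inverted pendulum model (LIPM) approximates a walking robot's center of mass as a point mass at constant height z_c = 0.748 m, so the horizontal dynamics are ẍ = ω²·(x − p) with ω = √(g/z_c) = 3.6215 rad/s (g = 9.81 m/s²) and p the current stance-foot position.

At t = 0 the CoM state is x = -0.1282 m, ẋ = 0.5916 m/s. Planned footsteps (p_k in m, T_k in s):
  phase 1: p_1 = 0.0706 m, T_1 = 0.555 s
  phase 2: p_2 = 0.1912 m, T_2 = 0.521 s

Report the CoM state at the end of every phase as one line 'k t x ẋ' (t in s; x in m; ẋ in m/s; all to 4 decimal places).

phase 1: p=0.0706, T=0.555, ωT=2.009933, cosh=3.798406, sinh=3.664408; start (x,ẋ)=(-0.128200, 0.591600) → end (x,ẋ)=(-0.085914, -0.391069)
phase 2: p=0.1912, T=0.521, ωT=1.886802, cosh=3.374893, sinh=3.223337; start (x,ẋ)=(-0.085914, -0.391069) → end (x,ẋ)=(-1.092102, -4.554652)

1 0.5550 -0.0859 -0.3911
2 1.0760 -1.0921 -4.5547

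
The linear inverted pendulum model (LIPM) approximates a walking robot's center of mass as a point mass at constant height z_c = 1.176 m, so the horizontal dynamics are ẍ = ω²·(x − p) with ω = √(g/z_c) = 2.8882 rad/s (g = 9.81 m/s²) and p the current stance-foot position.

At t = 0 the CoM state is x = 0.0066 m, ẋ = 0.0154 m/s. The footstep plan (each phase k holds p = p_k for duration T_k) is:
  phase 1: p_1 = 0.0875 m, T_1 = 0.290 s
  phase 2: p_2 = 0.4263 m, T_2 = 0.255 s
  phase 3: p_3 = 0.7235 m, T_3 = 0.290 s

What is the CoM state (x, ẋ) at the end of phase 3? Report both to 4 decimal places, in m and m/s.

x = -0.9621, ẋ = -4.2718

phase 1: p=0.0875, T=0.290, ωT=0.837578, cosh=1.371760, sinh=0.939003; start (x,ẋ)=(0.006600, 0.015400) → end (x,ẋ)=(-0.018469, -0.198278)
phase 2: p=0.4263, T=0.255, ωT=0.736491, cosh=1.283692, sinh=0.804901; start (x,ẋ)=(-0.018469, -0.198278) → end (x,ẋ)=(-0.199903, -1.288489)
phase 3: p=0.7235, T=0.290, ωT=0.837578, cosh=1.371760, sinh=0.939003; start (x,ẋ)=(-0.199903, -1.288489) → end (x,ẋ)=(-0.962098, -4.271794)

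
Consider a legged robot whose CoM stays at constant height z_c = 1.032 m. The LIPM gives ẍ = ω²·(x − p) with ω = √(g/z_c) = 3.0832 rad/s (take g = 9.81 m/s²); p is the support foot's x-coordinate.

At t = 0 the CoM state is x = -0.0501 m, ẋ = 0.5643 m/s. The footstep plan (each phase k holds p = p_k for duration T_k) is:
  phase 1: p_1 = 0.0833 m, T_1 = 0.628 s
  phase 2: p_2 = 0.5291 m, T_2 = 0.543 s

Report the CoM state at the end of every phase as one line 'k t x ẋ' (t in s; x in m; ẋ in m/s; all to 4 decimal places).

phase 1: p=0.0833, T=0.628, ωT=1.936250, cosh=3.538473, sinh=3.394229; start (x,ẋ)=(-0.050100, 0.564300) → end (x,ẋ)=(0.232494, 0.600718)
phase 2: p=0.5291, T=0.543, ωT=1.674178, cosh=2.760934, sinh=2.573472; start (x,ẋ)=(0.232494, 0.600718) → end (x,ẋ)=(0.211593, -0.694891)

1 0.6280 0.2325 0.6007
2 1.1710 0.2116 -0.6949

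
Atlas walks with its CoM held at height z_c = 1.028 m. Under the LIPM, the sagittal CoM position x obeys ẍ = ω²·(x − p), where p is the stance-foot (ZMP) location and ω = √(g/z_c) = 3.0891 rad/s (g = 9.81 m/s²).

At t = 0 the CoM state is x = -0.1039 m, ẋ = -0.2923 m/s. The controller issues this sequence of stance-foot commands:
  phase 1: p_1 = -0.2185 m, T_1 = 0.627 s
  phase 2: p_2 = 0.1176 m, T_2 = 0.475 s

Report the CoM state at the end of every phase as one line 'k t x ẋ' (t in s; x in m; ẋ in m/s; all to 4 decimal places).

1 0.6270 -0.1341 0.1675
2 1.1020 -0.3460 -1.2144

phase 1: p=-0.2185, T=0.627, ωT=1.936866, cosh=3.540565, sinh=3.396410; start (x,ẋ)=(-0.103900, -0.292300) → end (x,ẋ)=(-0.134130, 0.167459)
phase 2: p=0.1176, T=0.475, ωT=1.467323, cosh=2.284074, sinh=2.053532; start (x,ẋ)=(-0.134130, 0.167459) → end (x,ẋ)=(-0.346048, -1.214376)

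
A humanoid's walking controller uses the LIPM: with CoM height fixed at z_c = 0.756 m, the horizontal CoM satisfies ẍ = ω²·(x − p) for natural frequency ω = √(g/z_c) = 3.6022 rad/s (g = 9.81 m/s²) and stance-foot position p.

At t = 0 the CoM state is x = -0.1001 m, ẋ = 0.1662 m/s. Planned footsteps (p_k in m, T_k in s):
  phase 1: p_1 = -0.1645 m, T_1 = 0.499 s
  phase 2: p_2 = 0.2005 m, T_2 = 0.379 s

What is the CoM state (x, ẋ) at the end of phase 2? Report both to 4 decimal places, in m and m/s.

phase 1: p=-0.1645, T=0.499, ωT=1.797498, cosh=3.100121, sinh=2.934408; start (x,ẋ)=(-0.100100, 0.166200) → end (x,ẋ)=(0.170537, 1.195969)
phase 2: p=0.2005, T=0.379, ωT=1.365234, cosh=2.085980, sinh=1.830659; start (x,ẋ)=(0.170537, 1.195969) → end (x,ẋ)=(0.745796, 2.297178)

x = 0.7458, ẋ = 2.2972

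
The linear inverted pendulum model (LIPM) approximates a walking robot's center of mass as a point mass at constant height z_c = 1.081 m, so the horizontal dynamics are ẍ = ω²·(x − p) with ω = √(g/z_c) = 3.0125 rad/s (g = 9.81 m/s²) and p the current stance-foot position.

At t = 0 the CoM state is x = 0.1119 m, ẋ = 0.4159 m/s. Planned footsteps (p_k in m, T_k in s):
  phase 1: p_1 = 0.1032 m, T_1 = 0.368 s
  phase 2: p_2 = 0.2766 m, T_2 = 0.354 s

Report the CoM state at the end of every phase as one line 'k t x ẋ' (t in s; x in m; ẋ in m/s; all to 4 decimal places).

phase 1: p=0.1032, T=0.368, ωT=1.108600, cosh=1.680067, sinh=1.350046; start (x,ẋ)=(0.111900, 0.415900) → end (x,ẋ)=(0.304201, 0.734123)
phase 2: p=0.2766, T=0.354, ωT=1.066425, cosh=1.624606, sinh=1.280369; start (x,ẋ)=(0.304201, 0.734123) → end (x,ẋ)=(0.633457, 1.299122)

1 0.3680 0.3042 0.7341
2 0.7220 0.6335 1.2991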